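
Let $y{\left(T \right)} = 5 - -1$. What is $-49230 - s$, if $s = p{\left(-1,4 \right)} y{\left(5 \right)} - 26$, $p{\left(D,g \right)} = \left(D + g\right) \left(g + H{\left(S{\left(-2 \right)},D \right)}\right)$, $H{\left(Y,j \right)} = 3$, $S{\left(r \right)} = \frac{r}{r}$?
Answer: $-49330$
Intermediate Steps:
$S{\left(r \right)} = 1$
$p{\left(D,g \right)} = \left(3 + g\right) \left(D + g\right)$ ($p{\left(D,g \right)} = \left(D + g\right) \left(g + 3\right) = \left(D + g\right) \left(3 + g\right) = \left(3 + g\right) \left(D + g\right)$)
$y{\left(T \right)} = 6$ ($y{\left(T \right)} = 5 + 1 = 6$)
$s = 100$ ($s = \left(4^{2} + 3 \left(-1\right) + 3 \cdot 4 - 4\right) 6 - 26 = \left(16 - 3 + 12 - 4\right) 6 - 26 = 21 \cdot 6 - 26 = 126 - 26 = 100$)
$-49230 - s = -49230 - 100 = -49330$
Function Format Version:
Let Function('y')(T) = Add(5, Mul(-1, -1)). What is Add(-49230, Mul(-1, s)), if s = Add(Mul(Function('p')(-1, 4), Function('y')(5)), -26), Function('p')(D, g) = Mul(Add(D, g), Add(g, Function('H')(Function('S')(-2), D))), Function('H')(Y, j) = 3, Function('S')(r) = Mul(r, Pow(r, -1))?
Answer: -49330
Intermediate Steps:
Function('S')(r) = 1
Function('p')(D, g) = Mul(Add(3, g), Add(D, g)) (Function('p')(D, g) = Mul(Add(D, g), Add(g, 3)) = Mul(Add(D, g), Add(3, g)) = Mul(Add(3, g), Add(D, g)))
Function('y')(T) = 6 (Function('y')(T) = Add(5, 1) = 6)
s = 100 (s = Add(Mul(Add(Pow(4, 2), Mul(3, -1), Mul(3, 4), Mul(-1, 4)), 6), -26) = Add(Mul(Add(16, -3, 12, -4), 6), -26) = Add(Mul(21, 6), -26) = Add(126, -26) = 100)
Add(-49230, Mul(-1, s)) = Add(-49230, Mul(-1, 100)) = Add(-49230, -100) = -49330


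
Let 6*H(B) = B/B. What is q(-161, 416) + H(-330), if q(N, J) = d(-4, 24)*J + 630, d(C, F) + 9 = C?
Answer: -28667/6 ≈ -4777.8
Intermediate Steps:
d(C, F) = -9 + C
H(B) = ⅙ (H(B) = (B/B)/6 = (⅙)*1 = ⅙)
q(N, J) = 630 - 13*J (q(N, J) = (-9 - 4)*J + 630 = -13*J + 630 = 630 - 13*J)
q(-161, 416) + H(-330) = (630 - 13*416) + ⅙ = (630 - 5408) + ⅙ = -4778 + ⅙ = -28667/6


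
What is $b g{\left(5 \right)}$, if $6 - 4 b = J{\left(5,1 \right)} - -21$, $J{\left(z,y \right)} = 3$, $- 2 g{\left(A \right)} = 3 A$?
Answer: $\frac{135}{4} \approx 33.75$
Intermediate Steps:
$g{\left(A \right)} = - \frac{3 A}{2}$
$b = - \frac{9}{2}$ ($b = \frac{3}{2} - \frac{3 - -21}{4} = \frac{3}{2} - \frac{3 + 21}{4} = \frac{3}{2} - 6 = - \frac{9}{2} \approx -4.5$)
$b g{\left(5 \right)} = - \frac{9 \left(\left(- \frac{3}{2}\right) 5\right)}{2} = \left(- \frac{9}{2}\right) \left(- \frac{15}{2}\right) = \frac{135}{4}$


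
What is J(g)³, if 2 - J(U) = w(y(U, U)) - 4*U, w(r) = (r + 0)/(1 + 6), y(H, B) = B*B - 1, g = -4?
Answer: -1442897/343 ≈ -4206.7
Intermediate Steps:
y(H, B) = -1 + B² (y(H, B) = B² - 1 = -1 + B²)
w(r) = r/7
J(U) = 15/7 + 4*U - U²/7 (J(U) = 2 - ((-1 + U²)/7 - 4*U) = 2 - ((-⅐ + U²/7) - 4*U) = 2 - (-⅐ - 4*U + U²/7) = 2 + (⅐ + 4*U - U²/7) = 15/7 + 4*U - U²/7)
J(g)³ = (15/7 + 4*(-4) - ⅐*(-4)²)³ = (15/7 - 16 - ⅐*16)³ = (15/7 - 16 - 16/7)³ = (-113/7)³ = -1442897/343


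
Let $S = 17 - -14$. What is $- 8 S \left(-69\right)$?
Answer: $17112$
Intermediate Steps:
$S = 31$ ($S = 17 + 14 = 31$)
$- 8 S \left(-69\right) = \left(-8\right) 31 \left(-69\right) = \left(-248\right) \left(-69\right) = 17112$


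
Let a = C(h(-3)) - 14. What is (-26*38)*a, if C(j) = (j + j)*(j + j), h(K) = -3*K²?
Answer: -2867176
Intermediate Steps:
C(j) = 4*j² (C(j) = (2*j)*(2*j) = 4*j²)
a = 2902 (a = 4*(-3*(-3)²)² - 14 = 4*(-3*9)² - 14 = 4*(-27)² - 14 = 4*729 - 14 = 2916 - 14 = 2902)
(-26*38)*a = -26*38*2902 = -988*2902 = -2867176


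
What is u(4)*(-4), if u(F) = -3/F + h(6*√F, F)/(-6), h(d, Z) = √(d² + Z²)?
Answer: 3 + 8*√10/3 ≈ 11.433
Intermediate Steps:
h(d, Z) = √(Z² + d²)
u(F) = -3/F - √(F² + 36*F)/6 (u(F) = -3/F + √(F² + (6*√F)²)/(-6) = -3/F + √(F² + 36*F)*(-⅙) = -3/F - √(F² + 36*F)/6)
u(4)*(-4) = ((⅙)*(-18 - 1*4*√(4*(36 + 4)))/4)*(-4) = ((⅙)*(¼)*(-18 - 1*4*√(4*40)))*(-4) = ((⅙)*(¼)*(-18 - 1*4*√160))*(-4) = ((⅙)*(¼)*(-18 - 1*4*4*√10))*(-4) = ((⅙)*(¼)*(-18 - 16*√10))*(-4) = (-¾ - 2*√10/3)*(-4) = 3 + 8*√10/3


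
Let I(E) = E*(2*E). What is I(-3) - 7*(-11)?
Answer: 95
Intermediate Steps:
I(E) = 2*E**2
I(-3) - 7*(-11) = 2*(-3)**2 - 7*(-11) = 2*9 + 77 = 18 + 77 = 95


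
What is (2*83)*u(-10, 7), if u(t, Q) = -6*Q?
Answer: -6972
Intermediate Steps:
(2*83)*u(-10, 7) = (2*83)*(-6*7) = 166*(-42) = -6972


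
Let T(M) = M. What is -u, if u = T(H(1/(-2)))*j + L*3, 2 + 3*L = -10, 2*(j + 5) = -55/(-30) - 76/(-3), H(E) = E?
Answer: 391/24 ≈ 16.292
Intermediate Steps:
j = 103/12 (j = -5 + (-55/(-30) - 76/(-3))/2 = -5 + (-55*(-1/30) - 76*(-1/3))/2 = -5 + (11/6 + 76/3)/2 = -5 + (1/2)*(163/6) = -5 + 163/12 = 103/12 ≈ 8.5833)
L = -4 (L = -2/3 + (1/3)*(-10) = -2/3 - 10/3 = -4)
u = -391/24 (u = (103/12)/(-2) - 4*3 = -1/2*103/12 - 12 = -103/24 - 12 = -391/24 ≈ -16.292)
-u = -1*(-391/24) = 391/24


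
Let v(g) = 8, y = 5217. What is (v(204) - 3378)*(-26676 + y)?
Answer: 72316830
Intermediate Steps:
(v(204) - 3378)*(-26676 + y) = (8 - 3378)*(-26676 + 5217) = -3370*(-21459) = 72316830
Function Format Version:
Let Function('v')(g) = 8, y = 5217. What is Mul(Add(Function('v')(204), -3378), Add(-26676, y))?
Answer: 72316830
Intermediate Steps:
Mul(Add(Function('v')(204), -3378), Add(-26676, y)) = Mul(Add(8, -3378), Add(-26676, 5217)) = Mul(-3370, -21459) = 72316830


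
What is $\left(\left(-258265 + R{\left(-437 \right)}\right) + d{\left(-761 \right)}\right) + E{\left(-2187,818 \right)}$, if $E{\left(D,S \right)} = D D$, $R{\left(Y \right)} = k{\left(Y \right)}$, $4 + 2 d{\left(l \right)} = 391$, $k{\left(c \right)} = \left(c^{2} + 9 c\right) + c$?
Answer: $\frac{9422993}{2} \approx 4.7115 \cdot 10^{6}$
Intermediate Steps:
$k{\left(c \right)} = c^{2} + 10 c$
$d{\left(l \right)} = \frac{387}{2}$ ($d{\left(l \right)} = -2 + \frac{1}{2} \cdot 391 = -2 + \frac{391}{2} = \frac{387}{2}$)
$R{\left(Y \right)} = Y \left(10 + Y\right)$
$E{\left(D,S \right)} = D^{2}$
$\left(\left(-258265 + R{\left(-437 \right)}\right) + d{\left(-761 \right)}\right) + E{\left(-2187,818 \right)} = \left(\left(-258265 - 437 \left(10 - 437\right)\right) + \frac{387}{2}\right) + \left(-2187\right)^{2} = \left(\left(-258265 - -186599\right) + \frac{387}{2}\right) + 4782969 = \left(\left(-258265 + 186599\right) + \frac{387}{2}\right) + 4782969 = \left(-71666 + \frac{387}{2}\right) + 4782969 = - \frac{142945}{2} + 4782969 = \frac{9422993}{2}$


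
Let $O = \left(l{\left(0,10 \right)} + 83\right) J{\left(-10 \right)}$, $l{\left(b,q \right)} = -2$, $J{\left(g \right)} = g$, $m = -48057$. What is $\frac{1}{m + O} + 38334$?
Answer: $\frac{1873267577}{48867} \approx 38334.0$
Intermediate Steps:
$O = -810$ ($O = \left(-2 + 83\right) \left(-10\right) = 81 \left(-10\right) = -810$)
$\frac{1}{m + O} + 38334 = \frac{1}{-48057 - 810} + 38334 = \frac{1}{-48867} + 38334 = - \frac{1}{48867} + 38334 = \frac{1873267577}{48867}$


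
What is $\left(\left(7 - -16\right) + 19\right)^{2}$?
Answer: $1764$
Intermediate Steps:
$\left(\left(7 - -16\right) + 19\right)^{2} = \left(\left(7 + 16\right) + 19\right)^{2} = \left(23 + 19\right)^{2} = 42^{2} = 1764$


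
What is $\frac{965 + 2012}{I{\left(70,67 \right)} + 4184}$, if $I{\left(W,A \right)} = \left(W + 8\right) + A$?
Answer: $\frac{229}{333} \approx 0.68769$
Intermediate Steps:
$I{\left(W,A \right)} = 8 + A + W$ ($I{\left(W,A \right)} = \left(8 + W\right) + A = 8 + A + W$)
$\frac{965 + 2012}{I{\left(70,67 \right)} + 4184} = \frac{965 + 2012}{\left(8 + 67 + 70\right) + 4184} = \frac{2977}{145 + 4184} = \frac{2977}{4329} = 2977 \cdot \frac{1}{4329} = \frac{229}{333}$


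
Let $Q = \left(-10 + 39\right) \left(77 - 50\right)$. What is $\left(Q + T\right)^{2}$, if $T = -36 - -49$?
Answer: $633616$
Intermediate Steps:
$T = 13$ ($T = -36 + 49 = 13$)
$Q = 783$ ($Q = 29 \cdot 27 = 783$)
$\left(Q + T\right)^{2} = \left(783 + 13\right)^{2} = 796^{2} = 633616$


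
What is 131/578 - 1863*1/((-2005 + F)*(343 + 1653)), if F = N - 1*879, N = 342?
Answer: 332874403/1466337448 ≈ 0.22701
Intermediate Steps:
F = -537 (F = 342 - 1*879 = 342 - 879 = -537)
131/578 - 1863*1/((-2005 + F)*(343 + 1653)) = 131/578 - 1863*1/((-2005 - 537)*(343 + 1653)) = 131*(1/578) - 1863/(1996*(-2542)) = 131/578 - 1863/(-5073832) = 131/578 - 1863*(-1/5073832) = 131/578 + 1863/5073832 = 332874403/1466337448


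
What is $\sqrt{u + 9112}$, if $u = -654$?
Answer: $\sqrt{8458} \approx 91.967$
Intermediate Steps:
$\sqrt{u + 9112} = \sqrt{-654 + 9112} = \sqrt{8458}$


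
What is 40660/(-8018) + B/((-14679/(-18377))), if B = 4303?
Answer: 16669378211/3097269 ≈ 5382.0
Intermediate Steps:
40660/(-8018) + B/((-14679/(-18377))) = 40660/(-8018) + 4303/((-14679/(-18377))) = 40660*(-1/8018) + 4303/((-14679*(-1/18377))) = -1070/211 + 4303/(14679/18377) = -1070/211 + 4303*(18377/14679) = -1070/211 + 79076231/14679 = 16669378211/3097269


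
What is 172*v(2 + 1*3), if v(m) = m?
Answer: 860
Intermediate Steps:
172*v(2 + 1*3) = 172*(2 + 1*3) = 172*(2 + 3) = 172*5 = 860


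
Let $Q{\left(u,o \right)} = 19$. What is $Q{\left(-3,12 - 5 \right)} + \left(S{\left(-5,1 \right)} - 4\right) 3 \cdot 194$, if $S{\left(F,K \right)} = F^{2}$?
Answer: $12241$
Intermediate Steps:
$Q{\left(-3,12 - 5 \right)} + \left(S{\left(-5,1 \right)} - 4\right) 3 \cdot 194 = 19 + \left(\left(-5\right)^{2} - 4\right) 3 \cdot 194 = 19 + \left(25 - 4\right) 3 \cdot 194 = 19 + 21 \cdot 3 \cdot 194 = 19 + 63 \cdot 194 = 19 + 12222 = 12241$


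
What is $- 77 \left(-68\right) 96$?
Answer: $502656$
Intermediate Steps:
$- 77 \left(-68\right) 96 = - \left(-5236\right) 96 = \left(-1\right) \left(-502656\right) = 502656$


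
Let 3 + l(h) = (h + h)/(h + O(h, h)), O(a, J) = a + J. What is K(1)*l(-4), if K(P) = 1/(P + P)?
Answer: -7/6 ≈ -1.1667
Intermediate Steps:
O(a, J) = J + a
K(P) = 1/(2*P)
l(h) = -7/3 (l(h) = -3 + (h + h)/(h + (h + h)) = -3 + (2*h)/(h + 2*h) = -3 + (2*h)/((3*h)) = -3 + (2*h)*(1/(3*h)) = -3 + 2/3 = -7/3)
K(1)*l(-4) = ((1/2)/1)*(-7/3) = ((1/2)*1)*(-7/3) = (1/2)*(-7/3) = -7/6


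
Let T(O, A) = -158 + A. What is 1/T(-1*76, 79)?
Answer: -1/79 ≈ -0.012658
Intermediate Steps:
1/T(-1*76, 79) = 1/(-158 + 79) = 1/(-79) = -1/79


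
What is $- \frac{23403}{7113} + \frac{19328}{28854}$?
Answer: $- \frac{89631683}{34206417} \approx -2.6203$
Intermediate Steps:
$- \frac{23403}{7113} + \frac{19328}{28854} = \left(-23403\right) \frac{1}{7113} + 19328 \cdot \frac{1}{28854} = - \frac{7801}{2371} + \frac{9664}{14427} = - \frac{89631683}{34206417}$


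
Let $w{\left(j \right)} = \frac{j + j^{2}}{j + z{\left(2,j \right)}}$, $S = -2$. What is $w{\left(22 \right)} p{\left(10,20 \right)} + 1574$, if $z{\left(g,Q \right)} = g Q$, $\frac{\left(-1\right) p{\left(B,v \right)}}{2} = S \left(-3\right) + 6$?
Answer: $1390$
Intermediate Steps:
$p{\left(B,v \right)} = -24$ ($p{\left(B,v \right)} = - 2 \left(\left(-2\right) \left(-3\right) + 6\right) = - 2 \left(6 + 6\right) = \left(-2\right) 12 = -24$)
$z{\left(g,Q \right)} = Q g$
$w{\left(j \right)} = \frac{j + j^{2}}{3 j}$ ($w{\left(j \right)} = \frac{j + j^{2}}{j + j 2} = \frac{j + j^{2}}{j + 2 j} = \frac{j + j^{2}}{3 j}$)
$w{\left(22 \right)} p{\left(10,20 \right)} + 1574 = \left(\frac{1}{3} + \frac{1}{3} \cdot 22\right) \left(-24\right) + 1574 = \left(\frac{1}{3} + \frac{22}{3}\right) \left(-24\right) + 1574 = \frac{23}{3} \left(-24\right) + 1574 = -184 + 1574 = 1390$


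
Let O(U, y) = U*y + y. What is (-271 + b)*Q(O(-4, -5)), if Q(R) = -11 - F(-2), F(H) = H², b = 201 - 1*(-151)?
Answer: -1215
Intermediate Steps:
b = 352 (b = 201 + 151 = 352)
O(U, y) = y + U*y
Q(R) = -15 (Q(R) = -11 - 1*(-2)² = -11 - 1*4 = -11 - 4 = -15)
(-271 + b)*Q(O(-4, -5)) = (-271 + 352)*(-15) = 81*(-15) = -1215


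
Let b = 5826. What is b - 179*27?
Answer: 993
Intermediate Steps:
b - 179*27 = 5826 - 179*27 = 5826 - 1*4833 = 5826 - 4833 = 993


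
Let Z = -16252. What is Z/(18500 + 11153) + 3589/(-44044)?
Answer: -63248285/100464364 ≈ -0.62956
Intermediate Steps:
Z/(18500 + 11153) + 3589/(-44044) = -16252/(18500 + 11153) + 3589/(-44044) = -16252/29653 + 3589*(-1/44044) = -16252*1/29653 - 3589/44044 = -16252/29653 - 3589/44044 = -63248285/100464364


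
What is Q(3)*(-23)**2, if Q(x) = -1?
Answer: -529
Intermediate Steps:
Q(3)*(-23)**2 = -1*(-23)**2 = -1*529 = -529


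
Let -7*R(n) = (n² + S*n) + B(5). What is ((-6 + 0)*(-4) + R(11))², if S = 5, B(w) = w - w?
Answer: 64/49 ≈ 1.3061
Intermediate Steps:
B(w) = 0
R(n) = -5*n/7 - n²/7 (R(n) = -((n² + 5*n) + 0)/7 = -(n² + 5*n)/7 = -5*n/7 - n²/7)
((-6 + 0)*(-4) + R(11))² = ((-6 + 0)*(-4) + (⅐)*11*(-5 - 1*11))² = (-6*(-4) + (⅐)*11*(-5 - 11))² = (24 + (⅐)*11*(-16))² = (24 - 176/7)² = (-8/7)² = 64/49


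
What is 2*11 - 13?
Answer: 9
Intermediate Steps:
2*11 - 13 = 22 - 13 = 9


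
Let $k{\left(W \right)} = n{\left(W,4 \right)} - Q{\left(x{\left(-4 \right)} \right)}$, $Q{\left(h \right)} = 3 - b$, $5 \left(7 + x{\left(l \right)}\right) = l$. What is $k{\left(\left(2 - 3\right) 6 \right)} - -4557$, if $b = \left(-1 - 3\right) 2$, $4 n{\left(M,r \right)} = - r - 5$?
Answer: $\frac{18175}{4} \approx 4543.8$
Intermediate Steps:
$n{\left(M,r \right)} = - \frac{5}{4} - \frac{r}{4}$ ($n{\left(M,r \right)} = \frac{- r - 5}{4} = \frac{-5 - r}{4} = - \frac{5}{4} - \frac{r}{4}$)
$b = -8$ ($b = \left(-4\right) 2 = -8$)
$x{\left(l \right)} = -7 + \frac{l}{5}$
$Q{\left(h \right)} = 11$ ($Q{\left(h \right)} = 3 - -8 = 3 + 8 = 11$)
$k{\left(W \right)} = - \frac{53}{4}$ ($k{\left(W \right)} = \left(- \frac{5}{4} - 1\right) - 11 = - \frac{9}{4} - 11 = - \frac{53}{4}$)
$k{\left(\left(2 - 3\right) 6 \right)} - -4557 = - \frac{53}{4} - -4557 = - \frac{53}{4} + 4557 = \frac{18175}{4}$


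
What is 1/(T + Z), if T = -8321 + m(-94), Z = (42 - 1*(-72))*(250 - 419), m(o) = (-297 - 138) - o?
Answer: -1/27928 ≈ -3.5806e-5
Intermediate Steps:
m(o) = -435 - o
Z = -19266 (Z = (42 + 72)*(-169) = 114*(-169) = -19266)
T = -8662 (T = -8321 + (-435 - 1*(-94)) = -8321 + (-435 + 94) = -8321 - 341 = -8662)
1/(T + Z) = 1/(-8662 - 19266) = 1/(-27928) = -1/27928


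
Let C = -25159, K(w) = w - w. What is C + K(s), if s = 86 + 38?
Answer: -25159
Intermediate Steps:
s = 124
K(w) = 0
C + K(s) = -25159 + 0 = -25159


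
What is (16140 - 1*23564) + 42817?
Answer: 35393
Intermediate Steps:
(16140 - 1*23564) + 42817 = (16140 - 23564) + 42817 = -7424 + 42817 = 35393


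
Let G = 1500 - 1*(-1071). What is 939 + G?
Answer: 3510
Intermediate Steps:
G = 2571 (G = 1500 + 1071 = 2571)
939 + G = 939 + 2571 = 3510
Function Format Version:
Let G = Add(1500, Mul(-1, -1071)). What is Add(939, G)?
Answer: 3510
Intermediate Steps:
G = 2571 (G = Add(1500, 1071) = 2571)
Add(939, G) = Add(939, 2571) = 3510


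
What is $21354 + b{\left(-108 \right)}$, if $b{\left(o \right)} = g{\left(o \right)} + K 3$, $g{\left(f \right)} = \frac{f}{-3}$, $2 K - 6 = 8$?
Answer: $21411$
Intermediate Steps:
$K = 7$ ($K = 3 + \frac{1}{2} \cdot 8 = 3 + 4 = 7$)
$g{\left(f \right)} = - \frac{f}{3}$ ($g{\left(f \right)} = f \left(- \frac{1}{3}\right) = - \frac{f}{3}$)
$b{\left(o \right)} = 21 - \frac{o}{3}$ ($b{\left(o \right)} = - \frac{o}{3} + 7 \cdot 3 = - \frac{o}{3} + 21 = 21 - \frac{o}{3}$)
$21354 + b{\left(-108 \right)} = 21354 + \left(21 - -36\right) = 21354 + \left(21 + 36\right) = 21354 + 57 = 21411$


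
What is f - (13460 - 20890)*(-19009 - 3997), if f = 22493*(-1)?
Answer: -170957073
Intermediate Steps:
f = -22493
f - (13460 - 20890)*(-19009 - 3997) = -22493 - (13460 - 20890)*(-19009 - 3997) = -22493 - (-7430)*(-23006) = -22493 - 1*170934580 = -22493 - 170934580 = -170957073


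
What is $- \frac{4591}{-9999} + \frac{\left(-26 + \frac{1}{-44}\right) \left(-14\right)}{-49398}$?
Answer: $\frac{148762267}{329287068} \approx 0.45177$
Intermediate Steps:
$- \frac{4591}{-9999} + \frac{\left(-26 + \frac{1}{-44}\right) \left(-14\right)}{-49398} = \left(-4591\right) \left(- \frac{1}{9999}\right) + \left(-26 - \frac{1}{44}\right) \left(-14\right) \left(- \frac{1}{49398}\right) = \frac{4591}{9999} + \left(- \frac{1145}{44}\right) \left(-14\right) \left(- \frac{1}{49398}\right) = \frac{4591}{9999} + \frac{8015}{22} \left(- \frac{1}{49398}\right) = \frac{4591}{9999} - \frac{8015}{1086756} = \frac{148762267}{329287068}$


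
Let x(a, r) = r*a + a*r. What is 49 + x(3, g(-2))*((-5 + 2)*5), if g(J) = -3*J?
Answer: -491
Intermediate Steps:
x(a, r) = 2*a*r (x(a, r) = a*r + a*r = 2*a*r)
49 + x(3, g(-2))*((-5 + 2)*5) = 49 + (2*3*(-3*(-2)))*((-5 + 2)*5) = 49 + (2*3*6)*(-3*5) = 49 + 36*(-15) = 49 - 540 = -491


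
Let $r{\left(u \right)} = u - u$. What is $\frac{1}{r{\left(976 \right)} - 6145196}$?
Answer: $- \frac{1}{6145196} \approx -1.6273 \cdot 10^{-7}$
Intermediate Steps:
$r{\left(u \right)} = 0$
$\frac{1}{r{\left(976 \right)} - 6145196} = \frac{1}{0 - 6145196} = \frac{1}{-6145196} = - \frac{1}{6145196}$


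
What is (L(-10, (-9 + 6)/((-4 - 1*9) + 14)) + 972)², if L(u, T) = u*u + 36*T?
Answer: 929296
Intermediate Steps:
L(u, T) = u² + 36*T
(L(-10, (-9 + 6)/((-4 - 1*9) + 14)) + 972)² = (((-10)² + 36*((-9 + 6)/((-4 - 1*9) + 14))) + 972)² = ((100 + 36*(-3/((-4 - 9) + 14))) + 972)² = ((100 + 36*(-3/(-13 + 14))) + 972)² = ((100 + 36*(-3/1)) + 972)² = ((100 + 36*(-3*1)) + 972)² = ((100 + 36*(-3)) + 972)² = ((100 - 108) + 972)² = (-8 + 972)² = 964² = 929296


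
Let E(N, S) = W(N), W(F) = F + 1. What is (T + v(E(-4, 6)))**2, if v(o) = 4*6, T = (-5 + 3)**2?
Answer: 784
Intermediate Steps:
W(F) = 1 + F
E(N, S) = 1 + N
T = 4 (T = (-2)**2 = 4)
v(o) = 24
(T + v(E(-4, 6)))**2 = (4 + 24)**2 = 28**2 = 784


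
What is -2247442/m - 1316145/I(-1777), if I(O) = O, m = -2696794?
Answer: 1776682821782/2396101469 ≈ 741.49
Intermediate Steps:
-2247442/m - 1316145/I(-1777) = -2247442/(-2696794) - 1316145/(-1777) = -2247442*(-1/2696794) - 1316145*(-1/1777) = 1123721/1348397 + 1316145/1777 = 1776682821782/2396101469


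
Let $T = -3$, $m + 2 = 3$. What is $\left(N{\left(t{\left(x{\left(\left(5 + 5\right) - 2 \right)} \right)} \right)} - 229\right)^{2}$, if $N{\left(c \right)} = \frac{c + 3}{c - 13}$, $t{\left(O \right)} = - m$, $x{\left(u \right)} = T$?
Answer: $\frac{2572816}{49} \approx 52506.0$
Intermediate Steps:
$m = 1$ ($m = -2 + 3 = 1$)
$x{\left(u \right)} = -3$
$t{\left(O \right)} = -1$ ($t{\left(O \right)} = \left(-1\right) 1 = -1$)
$N{\left(c \right)} = \frac{3 + c}{-13 + c}$
$\left(N{\left(t{\left(x{\left(\left(5 + 5\right) - 2 \right)} \right)} \right)} - 229\right)^{2} = \left(\frac{3 - 1}{-13 - 1} - 229\right)^{2} = \left(\frac{1}{-14} \cdot 2 - 229\right)^{2} = \left(\left(- \frac{1}{14}\right) 2 - 229\right)^{2} = \left(- \frac{1}{7} - 229\right)^{2} = \left(- \frac{1604}{7}\right)^{2} = \frac{2572816}{49}$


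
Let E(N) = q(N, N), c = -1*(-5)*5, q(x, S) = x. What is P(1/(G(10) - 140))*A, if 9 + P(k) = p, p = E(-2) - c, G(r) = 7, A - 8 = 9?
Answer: -612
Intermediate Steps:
A = 17 (A = 8 + 9 = 17)
c = 25 (c = 5*5 = 25)
E(N) = N
p = -27 (p = -2 - 1*25 = -2 - 25 = -27)
P(k) = -36 (P(k) = -9 - 27 = -36)
P(1/(G(10) - 140))*A = -36*17 = -612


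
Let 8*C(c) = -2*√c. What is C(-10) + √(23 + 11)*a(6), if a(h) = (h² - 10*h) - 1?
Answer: -25*√34 - I*√10/4 ≈ -145.77 - 0.79057*I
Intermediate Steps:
C(c) = -√c/4 (C(c) = (-2*√c)/8 = -√c/4)
a(h) = -1 + h² - 10*h
C(-10) + √(23 + 11)*a(6) = -I*√10/4 + √(23 + 11)*(-1 + 6² - 10*6) = -I*√10/4 + √34*(-1 + 36 - 60) = -I*√10/4 + √34*(-25) = -I*√10/4 - 25*√34 = -25*√34 - I*√10/4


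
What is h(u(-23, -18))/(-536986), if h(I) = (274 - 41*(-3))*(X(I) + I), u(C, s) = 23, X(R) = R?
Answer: -9131/268493 ≈ -0.034008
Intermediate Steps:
h(I) = 794*I (h(I) = (274 - 41*(-3))*(I + I) = (274 + 123)*(2*I) = 397*(2*I) = 794*I)
h(u(-23, -18))/(-536986) = (794*23)/(-536986) = 18262*(-1/536986) = -9131/268493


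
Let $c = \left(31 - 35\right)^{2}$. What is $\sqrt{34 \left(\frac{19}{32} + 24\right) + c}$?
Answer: $\frac{3 \sqrt{1515}}{4} \approx 29.192$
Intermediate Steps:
$c = 16$ ($c = \left(-4\right)^{2} = 16$)
$\sqrt{34 \left(\frac{19}{32} + 24\right) + c} = \sqrt{34 \left(\frac{19}{32} + 24\right) + 16} = \sqrt{34 \cdot \frac{787}{32} + 16} = \sqrt{\frac{13379}{16} + 16} = \sqrt{\frac{13635}{16}} = \frac{3 \sqrt{1515}}{4}$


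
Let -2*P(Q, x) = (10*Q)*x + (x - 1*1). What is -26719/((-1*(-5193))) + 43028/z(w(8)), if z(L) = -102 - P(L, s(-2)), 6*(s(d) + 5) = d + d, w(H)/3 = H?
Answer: -5913574/98667 ≈ -59.935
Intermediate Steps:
w(H) = 3*H
s(d) = -5 + d/3 (s(d) = -5 + (d + d)/6 = -5 + (2*d)/6 = -5 + d/3)
P(Q, x) = ½ - x/2 - 5*Q*x (P(Q, x) = -((10*Q)*x + (x - 1*1))/2 = -(10*Q*x + (x - 1))/2 = -(10*Q*x + (-1 + x))/2 = -(-1 + x + 10*Q*x)/2 = ½ - x/2 - 5*Q*x)
z(L) = -316/3 - 85*L/3 (z(L) = -102 - (½ - (-5 + (⅓)*(-2))/2 - 5*L*(-5 + (⅓)*(-2))) = -102 - (½ - (-5 - ⅔)/2 - 5*L*(-5 - ⅔)) = -102 - (½ - ½*(-17/3) - 5*L*(-17/3)) = -102 - (½ + 17/6 + 85*L/3) = -102 - (10/3 + 85*L/3) = -102 + (-10/3 - 85*L/3) = -316/3 - 85*L/3)
-26719/((-1*(-5193))) + 43028/z(w(8)) = -26719/((-1*(-5193))) + 43028/(-316/3 - 85*8) = -26719/5193 + 43028/(-316/3 - 85/3*24) = -26719*1/5193 + 43028/(-316/3 - 680) = -26719/5193 + 43028/(-2356/3) = -26719/5193 + 43028*(-3/2356) = -26719/5193 - 1041/19 = -5913574/98667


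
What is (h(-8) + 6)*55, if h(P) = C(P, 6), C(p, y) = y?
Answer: 660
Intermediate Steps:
h(P) = 6
(h(-8) + 6)*55 = (6 + 6)*55 = 12*55 = 660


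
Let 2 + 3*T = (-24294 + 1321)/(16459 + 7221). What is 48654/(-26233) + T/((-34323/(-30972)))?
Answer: -395896595077/144063241440 ≈ -2.7481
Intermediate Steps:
T = -70333/71040 (T = -⅔ + ((-24294 + 1321)/(16459 + 7221))/3 = -⅔ + (-22973/23680)/3 = -⅔ + (-22973*1/23680)/3 = -⅔ + (⅓)*(-22973/23680) = -⅔ - 22973/71040 = -70333/71040 ≈ -0.99005)
48654/(-26233) + T/((-34323/(-30972))) = 48654/(-26233) - 70333/(71040*((-34323/(-30972)))) = 48654*(-1/26233) - 70333/(71040*((-34323*(-1/30972)))) = -48654/26233 - 70333/(71040*11441/10324) = -48654/26233 - 70333/71040*10324/11441 = -48654/26233 - 181529473/203192160 = -395896595077/144063241440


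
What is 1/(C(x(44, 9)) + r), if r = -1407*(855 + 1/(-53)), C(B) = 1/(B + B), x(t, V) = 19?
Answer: -2014/2422758271 ≈ -8.3128e-7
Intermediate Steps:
C(B) = 1/(2*B)
r = -63756798/53 (r = -1407*(855 - 1/53) = -1407*45314/53 = -63756798/53 ≈ -1.2030e+6)
1/(C(x(44, 9)) + r) = 1/((1/2)/19 - 63756798/53) = 1/((1/2)*(1/19) - 63756798/53) = 1/(1/38 - 63756798/53) = 1/(-2422758271/2014) = -2014/2422758271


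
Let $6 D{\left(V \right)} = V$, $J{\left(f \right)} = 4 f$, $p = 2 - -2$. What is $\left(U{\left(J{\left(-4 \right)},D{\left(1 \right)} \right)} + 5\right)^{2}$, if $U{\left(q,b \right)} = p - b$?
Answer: $\frac{2809}{36} \approx 78.028$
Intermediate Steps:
$p = 4$ ($p = 2 + 2 = 4$)
$D{\left(V \right)} = \frac{V}{6}$
$U{\left(q,b \right)} = 4 - b$
$\left(U{\left(J{\left(-4 \right)},D{\left(1 \right)} \right)} + 5\right)^{2} = \left(\left(4 - \frac{1}{6} \cdot 1\right) + 5\right)^{2} = \left(\left(4 - \frac{1}{6}\right) + 5\right)^{2} = \left(\frac{23}{6} + 5\right)^{2} = \left(\frac{53}{6}\right)^{2} = \frac{2809}{36}$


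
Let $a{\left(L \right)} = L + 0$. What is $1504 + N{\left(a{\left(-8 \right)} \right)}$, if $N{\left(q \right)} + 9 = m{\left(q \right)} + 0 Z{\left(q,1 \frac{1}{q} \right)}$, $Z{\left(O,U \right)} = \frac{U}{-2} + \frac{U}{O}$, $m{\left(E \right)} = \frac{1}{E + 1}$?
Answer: $\frac{10464}{7} \approx 1494.9$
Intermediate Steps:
$m{\left(E \right)} = \frac{1}{1 + E}$
$a{\left(L \right)} = L$
$Z{\left(O,U \right)} = - \frac{U}{2} + \frac{U}{O}$ ($Z{\left(O,U \right)} = U \left(- \frac{1}{2}\right) + \frac{U}{O} = - \frac{U}{2} + \frac{U}{O}$)
$N{\left(q \right)} = -9 + \frac{1}{1 + q}$ ($N{\left(q \right)} = -9 + \left(\frac{1}{1 + q} + 0 \left(- \frac{1 \frac{1}{q}}{2} + \frac{1 \frac{1}{q}}{q}\right)\right) = -9 + \left(\frac{1}{1 + q} + 0 \left(- \frac{1}{2 q} + \frac{1}{q q}\right)\right) = -9 + \left(\frac{1}{1 + q} + 0 \left(- \frac{1}{2 q} + \frac{1}{q^{2}}\right)\right) = -9 + \left(\frac{1}{1 + q} + 0 \left(\frac{1}{q^{2}} - \frac{1}{2 q}\right)\right) = -9 + \left(\frac{1}{1 + q} + 0\right) = -9 + \frac{1}{1 + q}$)
$1504 + N{\left(a{\left(-8 \right)} \right)} = 1504 + \frac{-8 - -72}{1 - 8} = 1504 + \frac{-8 + 72}{-7} = 1504 - \frac{64}{7} = \frac{10464}{7}$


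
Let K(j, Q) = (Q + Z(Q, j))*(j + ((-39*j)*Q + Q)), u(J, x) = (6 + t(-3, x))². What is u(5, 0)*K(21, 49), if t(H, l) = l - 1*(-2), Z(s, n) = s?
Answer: -251262592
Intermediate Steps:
t(H, l) = 2 + l (t(H, l) = l + 2 = 2 + l)
u(J, x) = (8 + x)² (u(J, x) = (6 + (2 + x))² = (8 + x)²)
K(j, Q) = 2*Q*(Q + j - 39*Q*j) (K(j, Q) = (Q + Q)*(j + ((-39*j)*Q + Q)) = (2*Q)*(j + (-39*Q*j + Q)) = (2*Q)*(j + (Q - 39*Q*j)) = (2*Q)*(Q + j - 39*Q*j) = 2*Q*(Q + j - 39*Q*j))
u(5, 0)*K(21, 49) = (8 + 0)²*(2*49*(49 + 21 - 39*49*21)) = 8²*(2*49*(49 + 21 - 40131)) = 64*(2*49*(-40061)) = 64*(-3925978) = -251262592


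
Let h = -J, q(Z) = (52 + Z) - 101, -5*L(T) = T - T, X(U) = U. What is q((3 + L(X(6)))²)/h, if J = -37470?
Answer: -4/3747 ≈ -0.0010675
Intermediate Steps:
L(T) = 0 (L(T) = -(T - T)/5 = -⅕*0 = 0)
q(Z) = -49 + Z
h = 37470 (h = -1*(-37470) = 37470)
q((3 + L(X(6)))²)/h = (-49 + (3 + 0)²)/37470 = (-49 + 3²)*(1/37470) = (-49 + 9)*(1/37470) = -40*1/37470 = -4/3747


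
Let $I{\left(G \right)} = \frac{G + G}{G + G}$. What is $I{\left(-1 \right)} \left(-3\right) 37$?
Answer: $-111$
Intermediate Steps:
$I{\left(G \right)} = 1$ ($I{\left(G \right)} = \frac{2 G}{2 G} = 2 G \frac{1}{2 G} = 1$)
$I{\left(-1 \right)} \left(-3\right) 37 = 1 \left(-3\right) 37 = \left(-3\right) 37 = -111$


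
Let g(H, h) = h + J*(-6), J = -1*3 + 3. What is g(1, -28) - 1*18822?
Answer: -18850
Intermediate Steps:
J = 0 (J = -3 + 3 = 0)
g(H, h) = h (g(H, h) = h + 0*(-6) = h + 0 = h)
g(1, -28) - 1*18822 = -28 - 1*18822 = -28 - 18822 = -18850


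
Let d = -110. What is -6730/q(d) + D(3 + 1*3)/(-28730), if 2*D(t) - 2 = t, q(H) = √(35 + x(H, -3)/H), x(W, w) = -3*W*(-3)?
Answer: -2/14365 - 3365*√11/11 ≈ -1014.6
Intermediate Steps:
x(W, w) = 9*W
q(H) = 2*√11 (q(H) = √(35 + (9*H)/H) = √(35 + 9) = √44 = 2*√11)
D(t) = 1 + t/2
-6730/q(d) + D(3 + 1*3)/(-28730) = -6730*√11/22 + (1 + (3 + 1*3)/2)/(-28730) = -3365*√11/11 + (1 + (3 + 3)/2)*(-1/28730) = -3365*√11/11 + (1 + (½)*6)*(-1/28730) = -3365*√11/11 + (1 + 3)*(-1/28730) = -3365*√11/11 + 4*(-1/28730) = -3365*√11/11 - 2/14365 = -2/14365 - 3365*√11/11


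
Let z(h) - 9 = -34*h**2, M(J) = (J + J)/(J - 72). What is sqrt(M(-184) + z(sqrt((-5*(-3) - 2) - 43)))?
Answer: sqrt(16487)/4 ≈ 32.100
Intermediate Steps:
M(J) = 2*J/(-72 + J) (M(J) = (2*J)/(-72 + J) = 2*J/(-72 + J))
z(h) = 9 - 34*h**2
sqrt(M(-184) + z(sqrt((-5*(-3) - 2) - 43))) = sqrt(2*(-184)/(-72 - 184) + (9 - (-1530 + 510))) = sqrt(2*(-184)/(-256) + (9 - 34*(sqrt((15 - 2) - 43))**2)) = sqrt(2*(-184)*(-1/256) + (9 - 34*(sqrt(13 - 43))**2)) = sqrt(23/16 + (9 - 34*(sqrt(-30))**2)) = sqrt(23/16 + (9 - 34*(I*sqrt(30))**2)) = sqrt(23/16 + (9 - 34*(-30))) = sqrt(23/16 + (9 + 1020)) = sqrt(23/16 + 1029) = sqrt(16487/16) = sqrt(16487)/4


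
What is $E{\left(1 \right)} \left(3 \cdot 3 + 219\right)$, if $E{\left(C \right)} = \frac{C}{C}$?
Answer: $228$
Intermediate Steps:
$E{\left(C \right)} = 1$
$E{\left(1 \right)} \left(3 \cdot 3 + 219\right) = 1 \left(3 \cdot 3 + 219\right) = 1 \left(9 + 219\right) = 1 \cdot 228 = 228$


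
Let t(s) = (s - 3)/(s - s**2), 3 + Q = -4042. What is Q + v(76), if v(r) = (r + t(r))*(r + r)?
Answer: 562879/75 ≈ 7505.1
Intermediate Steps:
Q = -4045 (Q = -3 - 4042 = -4045)
t(s) = (-3 + s)/(s - s**2)
v(r) = 2*r*(r + (3 - r)/(r*(-1 + r))) (v(r) = (r + (3 - r)/(r*(-1 + r)))*(r + r) = (r + (3 - r)/(r*(-1 + r)))*(2*r) = 2*r*(r + (3 - r)/(r*(-1 + r))))
Q + v(76) = -4045 + 2*(3 - 1*76 + 76**2*(-1 + 76))/(-1 + 76) = -4045 + 2*(3 - 76 + 5776*75)/75 = -4045 + 2*(1/75)*(3 - 76 + 433200) = -4045 + 2*(1/75)*433127 = -4045 + 866254/75 = 562879/75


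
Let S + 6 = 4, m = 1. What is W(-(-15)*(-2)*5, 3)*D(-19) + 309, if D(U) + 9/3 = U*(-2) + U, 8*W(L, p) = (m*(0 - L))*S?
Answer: -291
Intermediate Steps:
S = -2 (S = -6 + 4 = -2)
W(L, p) = L/4 (W(L, p) = ((1*(0 - L))*(-2))/8 = ((1*(-L))*(-2))/8 = (-L*(-2))/8 = (2*L)/8 = L/4)
D(U) = -3 - U (D(U) = -3 + (U*(-2) + U) = -3 + (-2*U + U) = -3 - U)
W(-(-15)*(-2)*5, 3)*D(-19) + 309 = ((-(-15)*(-2)*5)/4)*(-3 - 1*(-19)) + 309 = ((-5*6*5)/4)*(-3 + 19) + 309 = ((-30*5)/4)*16 + 309 = ((¼)*(-150))*16 + 309 = -75/2*16 + 309 = -600 + 309 = -291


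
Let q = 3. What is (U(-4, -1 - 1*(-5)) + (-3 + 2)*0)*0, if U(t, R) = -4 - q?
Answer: 0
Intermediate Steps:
U(t, R) = -7 (U(t, R) = -4 - 1*3 = -4 - 3 = -7)
(U(-4, -1 - 1*(-5)) + (-3 + 2)*0)*0 = (-7 + (-3 + 2)*0)*0 = (-7 - 1*0)*0 = (-7 + 0)*0 = -7*0 = 0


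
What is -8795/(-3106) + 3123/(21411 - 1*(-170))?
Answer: 199504933/67030586 ≈ 2.9763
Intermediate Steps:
-8795/(-3106) + 3123/(21411 - 1*(-170)) = -8795*(-1/3106) + 3123/(21411 + 170) = 8795/3106 + 3123/21581 = 199504933/67030586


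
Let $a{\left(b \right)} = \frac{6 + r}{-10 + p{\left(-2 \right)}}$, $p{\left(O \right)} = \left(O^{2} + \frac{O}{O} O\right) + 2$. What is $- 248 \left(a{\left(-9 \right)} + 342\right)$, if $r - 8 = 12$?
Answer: $- \frac{251224}{3} \approx -83741.0$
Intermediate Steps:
$r = 20$ ($r = 8 + 12 = 20$)
$p{\left(O \right)} = 2 + O + O^{2}$ ($p{\left(O \right)} = \left(O^{2} + 1 O\right) + 2 = \left(O^{2} + O\right) + 2 = \left(O + O^{2}\right) + 2 = 2 + O + O^{2}$)
$a{\left(b \right)} = - \frac{13}{3}$ ($a{\left(b \right)} = \frac{6 + 20}{-10 + \left(2 - 2 + \left(-2\right)^{2}\right)} = \frac{26}{-10 + \left(2 - 2 + 4\right)} = \frac{26}{-10 + 4} = \frac{26}{-6} = 26 \left(- \frac{1}{6}\right) = - \frac{13}{3}$)
$- 248 \left(a{\left(-9 \right)} + 342\right) = - 248 \left(- \frac{13}{3} + 342\right) = \left(-248\right) \frac{1013}{3} = - \frac{251224}{3}$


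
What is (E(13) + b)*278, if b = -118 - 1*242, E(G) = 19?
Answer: -94798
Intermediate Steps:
b = -360 (b = -118 - 242 = -360)
(E(13) + b)*278 = (19 - 360)*278 = -341*278 = -94798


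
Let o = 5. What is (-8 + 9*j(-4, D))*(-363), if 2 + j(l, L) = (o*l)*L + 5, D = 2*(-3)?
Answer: -398937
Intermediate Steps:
D = -6
j(l, L) = 3 + 5*L*l (j(l, L) = -2 + ((5*l)*L + 5) = -2 + (5*L*l + 5) = -2 + (5 + 5*L*l) = 3 + 5*L*l)
(-8 + 9*j(-4, D))*(-363) = (-8 + 9*(3 + 5*(-6)*(-4)))*(-363) = (-8 + 9*(3 + 120))*(-363) = (-8 + 9*123)*(-363) = (-8 + 1107)*(-363) = 1099*(-363) = -398937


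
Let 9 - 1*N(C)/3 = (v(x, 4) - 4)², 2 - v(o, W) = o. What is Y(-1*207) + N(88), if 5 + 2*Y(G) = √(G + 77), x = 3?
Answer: -101/2 + I*√130/2 ≈ -50.5 + 5.7009*I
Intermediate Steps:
v(o, W) = 2 - o
Y(G) = -5/2 + √(77 + G)/2 (Y(G) = -5/2 + √(G + 77)/2 = -5/2 + √(77 + G)/2)
N(C) = -48 (N(C) = 27 - 3*((2 - 1*3) - 4)² = 27 - 3*((2 - 3) - 4)² = 27 - 3*(-1 - 4)² = 27 - 3*(-5)² = 27 - 3*25 = 27 - 75 = -48)
Y(-1*207) + N(88) = (-5/2 + √(77 - 1*207)/2) - 48 = (-5/2 + √(77 - 207)/2) - 48 = (-5/2 + √(-130)/2) - 48 = (-5/2 + (I*√130)/2) - 48 = (-5/2 + I*√130/2) - 48 = -101/2 + I*√130/2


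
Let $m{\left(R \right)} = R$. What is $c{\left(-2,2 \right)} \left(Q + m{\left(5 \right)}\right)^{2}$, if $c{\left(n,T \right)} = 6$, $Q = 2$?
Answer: $294$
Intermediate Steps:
$c{\left(-2,2 \right)} \left(Q + m{\left(5 \right)}\right)^{2} = 6 \left(2 + 5\right)^{2} = 6 \cdot 7^{2} = 6 \cdot 49 = 294$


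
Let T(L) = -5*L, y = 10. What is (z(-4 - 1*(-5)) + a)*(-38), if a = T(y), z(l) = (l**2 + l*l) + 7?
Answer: 1558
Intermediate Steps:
z(l) = 7 + 2*l**2 (z(l) = (l**2 + l**2) + 7 = 2*l**2 + 7 = 7 + 2*l**2)
a = -50 (a = -5*10 = -50)
(z(-4 - 1*(-5)) + a)*(-38) = ((7 + 2*(-4 - 1*(-5))**2) - 50)*(-38) = ((7 + 2*(-4 + 5)**2) - 50)*(-38) = ((7 + 2*1**2) - 50)*(-38) = ((7 + 2*1) - 50)*(-38) = ((7 + 2) - 50)*(-38) = (9 - 50)*(-38) = -41*(-38) = 1558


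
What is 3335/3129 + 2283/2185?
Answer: 14430482/6836865 ≈ 2.1107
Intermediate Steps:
3335/3129 + 2283/2185 = 14430482/6836865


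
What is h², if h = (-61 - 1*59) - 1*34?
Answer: 23716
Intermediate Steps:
h = -154 (h = (-61 - 59) - 34 = -120 - 34 = -154)
h² = (-154)² = 23716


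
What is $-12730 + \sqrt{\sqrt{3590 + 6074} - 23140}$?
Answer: $-12730 + 2 i \sqrt{5785 - 2 \sqrt{151}} \approx -12730.0 + 151.79 i$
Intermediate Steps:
$-12730 + \sqrt{\sqrt{3590 + 6074} - 23140} = -12730 + \sqrt{\sqrt{9664} - 23140} = -12730 + \sqrt{8 \sqrt{151} - 23140} = -12730 + \sqrt{-23140 + 8 \sqrt{151}}$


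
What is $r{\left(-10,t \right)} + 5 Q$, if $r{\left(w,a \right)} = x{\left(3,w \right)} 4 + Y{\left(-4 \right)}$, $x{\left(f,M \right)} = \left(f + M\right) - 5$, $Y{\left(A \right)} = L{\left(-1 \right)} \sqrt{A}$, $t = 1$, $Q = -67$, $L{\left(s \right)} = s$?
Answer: $-383 - 2 i \approx -383.0 - 2.0 i$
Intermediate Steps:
$Y{\left(A \right)} = - \sqrt{A}$
$x{\left(f,M \right)} = -5 + M + f$ ($x{\left(f,M \right)} = \left(M + f\right) - 5 = -5 + M + f$)
$r{\left(w,a \right)} = -8 - 2 i + 4 w$ ($r{\left(w,a \right)} = \left(-5 + w + 3\right) 4 - \sqrt{-4} = \left(-2 + w\right) 4 - 2 i = \left(-8 + 4 w\right) - 2 i = -8 - 2 i + 4 w$)
$r{\left(-10,t \right)} + 5 Q = \left(-8 - 2 i + 4 \left(-10\right)\right) + 5 \left(-67\right) = \left(-8 - 2 i - 40\right) - 335 = \left(-48 - 2 i\right) - 335 = -383 - 2 i$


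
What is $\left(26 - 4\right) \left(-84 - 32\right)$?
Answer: $-2552$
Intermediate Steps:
$\left(26 - 4\right) \left(-84 - 32\right) = 22 \left(-116\right) = -2552$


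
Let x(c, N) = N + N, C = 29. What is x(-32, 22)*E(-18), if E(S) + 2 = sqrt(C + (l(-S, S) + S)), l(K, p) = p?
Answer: -88 + 44*I*sqrt(7) ≈ -88.0 + 116.41*I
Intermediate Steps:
x(c, N) = 2*N
E(S) = -2 + sqrt(29 + 2*S) (E(S) = -2 + sqrt(29 + (S + S)) = -2 + sqrt(29 + 2*S))
x(-32, 22)*E(-18) = (2*22)*(-2 + sqrt(29 + 2*(-18))) = 44*(-2 + sqrt(29 - 36)) = 44*(-2 + sqrt(-7)) = 44*(-2 + I*sqrt(7)) = -88 + 44*I*sqrt(7)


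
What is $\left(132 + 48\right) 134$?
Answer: $24120$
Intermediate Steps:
$\left(132 + 48\right) 134 = 180 \cdot 134 = 24120$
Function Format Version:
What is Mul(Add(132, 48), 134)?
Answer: 24120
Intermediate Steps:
Mul(Add(132, 48), 134) = Mul(180, 134) = 24120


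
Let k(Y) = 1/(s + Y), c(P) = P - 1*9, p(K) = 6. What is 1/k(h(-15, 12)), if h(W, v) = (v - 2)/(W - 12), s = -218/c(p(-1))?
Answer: 1952/27 ≈ 72.296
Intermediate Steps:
c(P) = -9 + P (c(P) = P - 9 = -9 + P)
s = 218/3 (s = -218/(-9 + 6) = -218/(-3) = -218*(-⅓) = 218/3 ≈ 72.667)
h(W, v) = (-2 + v)/(-12 + W)
k(Y) = 1/(218/3 + Y)
1/k(h(-15, 12)) = 1/(3/(218 + 3*((-2 + 12)/(-12 - 15)))) = 1/(3/(218 + 3*(10/(-27)))) = 1/(3/(218 + 3*(-1/27*10))) = 1/(3/(218 + 3*(-10/27))) = 1/(3/(218 - 10/9)) = 1/(3/(1952/9)) = 1/(3*(9/1952)) = 1/(27/1952) = 1952/27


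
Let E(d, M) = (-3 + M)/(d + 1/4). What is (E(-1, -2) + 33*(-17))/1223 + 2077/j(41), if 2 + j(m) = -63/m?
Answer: -312682168/532005 ≈ -587.74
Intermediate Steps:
E(d, M) = (-3 + M)/(1/4 + d) (E(d, M) = (-3 + M)/(d + 1/4) = (-3 + M)/(1/4 + d))
j(m) = -2 - 63/m
(E(-1, -2) + 33*(-17))/1223 + 2077/j(41) = (4*(-3 - 2)/(1 + 4*(-1)) + 33*(-17))/1223 + 2077/(-2 - 63/41) = (4*(-5)/(1 - 4) - 561)*(1/1223) + 2077/(-2 - 63*1/41) = (4*(-5)/(-3) - 561)*(1/1223) + 2077/(-2 - 63/41) = (4*(-1/3)*(-5) - 561)*(1/1223) + 2077/(-145/41) = (20/3 - 561)*(1/1223) + 2077*(-41/145) = -1663/3*1/1223 - 85157/145 = -1663/3669 - 85157/145 = -312682168/532005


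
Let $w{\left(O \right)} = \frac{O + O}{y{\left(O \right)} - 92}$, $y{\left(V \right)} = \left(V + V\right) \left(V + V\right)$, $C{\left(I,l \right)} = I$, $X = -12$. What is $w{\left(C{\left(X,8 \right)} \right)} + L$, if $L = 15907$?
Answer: $\frac{1924741}{121} \approx 15907.0$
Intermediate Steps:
$y{\left(V \right)} = 4 V^{2}$ ($y{\left(V \right)} = 2 V 2 V = 4 V^{2}$)
$w{\left(O \right)} = \frac{2 O}{-92 + 4 O^{2}}$ ($w{\left(O \right)} = \frac{O + O}{4 O^{2} - 92} = \frac{2 O}{-92 + 4 O^{2}}$)
$w{\left(C{\left(X,8 \right)} \right)} + L = \frac{1}{2} \left(-12\right) \frac{1}{-23 + \left(-12\right)^{2}} + 15907 = \frac{1}{2} \left(-12\right) \frac{1}{-23 + 144} + 15907 = \frac{1}{2} \left(-12\right) \frac{1}{121} + 15907 = - \frac{6}{121} + 15907 = \frac{1924741}{121}$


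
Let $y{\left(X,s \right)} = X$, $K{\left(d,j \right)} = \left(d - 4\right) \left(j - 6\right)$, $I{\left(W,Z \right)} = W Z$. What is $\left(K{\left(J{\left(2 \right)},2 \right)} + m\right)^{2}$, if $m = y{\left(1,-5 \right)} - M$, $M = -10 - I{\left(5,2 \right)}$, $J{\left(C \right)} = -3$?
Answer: $2401$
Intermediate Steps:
$K{\left(d,j \right)} = \left(-6 + j\right) \left(-4 + d\right)$ ($K{\left(d,j \right)} = \left(-4 + d\right) \left(-6 + j\right) = \left(-6 + j\right) \left(-4 + d\right)$)
$M = -20$ ($M = -10 - 5 \cdot 2 = -10 - 10 = -20$)
$m = 21$ ($m = 1 - -20 = 1 + 20 = 21$)
$\left(K{\left(J{\left(2 \right)},2 \right)} + m\right)^{2} = \left(\left(24 - -18 - 8 - 6\right) + 21\right)^{2} = \left(\left(24 + 18 - 8 - 6\right) + 21\right)^{2} = \left(28 + 21\right)^{2} = 49^{2} = 2401$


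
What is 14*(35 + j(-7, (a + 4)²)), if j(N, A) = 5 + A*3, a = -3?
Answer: 602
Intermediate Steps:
j(N, A) = 5 + 3*A
14*(35 + j(-7, (a + 4)²)) = 14*(35 + (5 + 3*(-3 + 4)²)) = 14*(35 + (5 + 3*1²)) = 14*(35 + (5 + 3*1)) = 14*(35 + (5 + 3)) = 14*(35 + 8) = 14*43 = 602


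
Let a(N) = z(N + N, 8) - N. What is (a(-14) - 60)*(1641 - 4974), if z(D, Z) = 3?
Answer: 143319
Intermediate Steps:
a(N) = 3 - N
(a(-14) - 60)*(1641 - 4974) = ((3 - 1*(-14)) - 60)*(1641 - 4974) = ((3 + 14) - 60)*(-3333) = (17 - 60)*(-3333) = -43*(-3333) = 143319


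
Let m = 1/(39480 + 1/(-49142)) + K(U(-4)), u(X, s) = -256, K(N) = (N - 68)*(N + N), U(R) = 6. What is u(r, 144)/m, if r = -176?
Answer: 248336148352/721726906577 ≈ 0.34409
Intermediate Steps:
K(N) = 2*N*(-68 + N) (K(N) = (-68 + N)*(2*N) = 2*N*(-68 + N))
m = -1443453813154/1940126159 (m = 1/(39480 + 1/(-49142)) + 2*6*(-68 + 6) = 1/(39480 - 1/49142) + 2*6*(-62) = 1/(1940126159/49142) - 744 = 49142/1940126159 - 744 = -1443453813154/1940126159 ≈ -744.00)
u(r, 144)/m = -256/(-1443453813154/1940126159) = -256*(-1940126159/1443453813154) = 248336148352/721726906577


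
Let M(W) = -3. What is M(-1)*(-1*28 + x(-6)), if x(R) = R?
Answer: 102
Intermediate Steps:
M(-1)*(-1*28 + x(-6)) = -3*(-1*28 - 6) = -3*(-28 - 6) = -3*(-34) = 102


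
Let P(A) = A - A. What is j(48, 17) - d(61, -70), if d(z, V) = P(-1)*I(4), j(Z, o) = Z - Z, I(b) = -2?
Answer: 0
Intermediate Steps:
P(A) = 0
j(Z, o) = 0
d(z, V) = 0 (d(z, V) = 0*(-2) = 0)
j(48, 17) - d(61, -70) = 0 - 1*0 = 0 + 0 = 0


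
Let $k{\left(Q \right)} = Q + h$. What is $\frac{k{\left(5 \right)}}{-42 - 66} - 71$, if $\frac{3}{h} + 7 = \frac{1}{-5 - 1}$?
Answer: $- \frac{329921}{4644} \approx -71.042$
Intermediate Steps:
$h = - \frac{18}{43}$ ($h = \frac{3}{-7 + \frac{1}{-5 - 1}} = \frac{3}{-7 + \frac{1}{-6}} = \frac{3}{-7 - \frac{1}{6}} = \frac{3}{- \frac{43}{6}} = 3 \left(- \frac{6}{43}\right) = - \frac{18}{43} \approx -0.4186$)
$k{\left(Q \right)} = - \frac{18}{43} + Q$ ($k{\left(Q \right)} = Q - \frac{18}{43} = - \frac{18}{43} + Q$)
$\frac{k{\left(5 \right)}}{-42 - 66} - 71 = \frac{- \frac{18}{43} + 5}{-42 - 66} - 71 = \frac{197}{43 \left(-108\right)} - 71 = \frac{197}{43} \left(- \frac{1}{108}\right) - 71 = - \frac{197}{4644} - 71 = - \frac{329921}{4644}$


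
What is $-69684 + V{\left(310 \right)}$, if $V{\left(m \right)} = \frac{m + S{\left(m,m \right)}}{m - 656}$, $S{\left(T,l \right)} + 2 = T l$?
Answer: $- \frac{12103536}{173} \approx -69963.0$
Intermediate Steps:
$S{\left(T,l \right)} = -2 + T l$
$V{\left(m \right)} = \frac{-2 + m + m^{2}}{-656 + m}$ ($V{\left(m \right)} = \frac{m + \left(-2 + m m\right)}{m - 656} = \frac{m + \left(-2 + m^{2}\right)}{-656 + m} = \frac{-2 + m + m^{2}}{-656 + m}$)
$-69684 + V{\left(310 \right)} = -69684 + \frac{-2 + 310 + 310^{2}}{-656 + 310} = -69684 + \frac{-2 + 310 + 96100}{-346} = -69684 - \frac{48204}{173} = - \frac{12103536}{173}$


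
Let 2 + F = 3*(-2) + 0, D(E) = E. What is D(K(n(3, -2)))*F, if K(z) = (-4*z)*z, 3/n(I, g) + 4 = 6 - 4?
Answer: 72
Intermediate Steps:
n(I, g) = -3/2 (n(I, g) = 3/(-4 + (6 - 4)) = 3/(-4 + 2) = 3/(-2) = 3*(-½) = -3/2)
K(z) = -4*z²
F = -8 (F = -2 + (3*(-2) + 0) = -2 + (-6 + 0) = -2 - 6 = -8)
D(K(n(3, -2)))*F = -4*(-3/2)²*(-8) = -4*9/4*(-8) = -9*(-8) = 72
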